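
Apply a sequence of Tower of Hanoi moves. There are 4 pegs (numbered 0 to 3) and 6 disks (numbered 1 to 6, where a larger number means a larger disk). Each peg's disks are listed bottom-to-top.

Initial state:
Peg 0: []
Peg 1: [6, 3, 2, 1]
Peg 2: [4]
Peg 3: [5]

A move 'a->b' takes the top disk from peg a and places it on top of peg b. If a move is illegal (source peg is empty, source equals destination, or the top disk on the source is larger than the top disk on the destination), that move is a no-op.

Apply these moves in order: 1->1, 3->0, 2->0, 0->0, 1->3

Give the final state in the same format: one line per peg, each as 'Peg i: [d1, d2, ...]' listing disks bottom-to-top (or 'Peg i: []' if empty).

Answer: Peg 0: [5, 4]
Peg 1: [6, 3, 2]
Peg 2: []
Peg 3: [1]

Derivation:
After move 1 (1->1):
Peg 0: []
Peg 1: [6, 3, 2, 1]
Peg 2: [4]
Peg 3: [5]

After move 2 (3->0):
Peg 0: [5]
Peg 1: [6, 3, 2, 1]
Peg 2: [4]
Peg 3: []

After move 3 (2->0):
Peg 0: [5, 4]
Peg 1: [6, 3, 2, 1]
Peg 2: []
Peg 3: []

After move 4 (0->0):
Peg 0: [5, 4]
Peg 1: [6, 3, 2, 1]
Peg 2: []
Peg 3: []

After move 5 (1->3):
Peg 0: [5, 4]
Peg 1: [6, 3, 2]
Peg 2: []
Peg 3: [1]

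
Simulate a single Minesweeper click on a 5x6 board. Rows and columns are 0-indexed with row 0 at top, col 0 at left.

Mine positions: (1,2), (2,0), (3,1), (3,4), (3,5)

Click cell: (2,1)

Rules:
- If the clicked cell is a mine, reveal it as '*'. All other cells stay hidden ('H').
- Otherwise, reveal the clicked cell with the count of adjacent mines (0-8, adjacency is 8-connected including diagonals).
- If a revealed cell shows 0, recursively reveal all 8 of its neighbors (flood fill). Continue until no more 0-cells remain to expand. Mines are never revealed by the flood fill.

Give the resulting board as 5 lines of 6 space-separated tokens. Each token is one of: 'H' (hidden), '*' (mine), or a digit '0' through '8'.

H H H H H H
H H H H H H
H 3 H H H H
H H H H H H
H H H H H H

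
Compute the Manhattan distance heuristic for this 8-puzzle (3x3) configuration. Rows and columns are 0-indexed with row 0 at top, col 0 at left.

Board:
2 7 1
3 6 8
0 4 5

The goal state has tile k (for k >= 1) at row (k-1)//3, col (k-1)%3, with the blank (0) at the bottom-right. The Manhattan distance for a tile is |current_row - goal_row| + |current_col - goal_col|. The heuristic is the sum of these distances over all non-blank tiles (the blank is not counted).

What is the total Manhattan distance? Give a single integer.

Tile 2: at (0,0), goal (0,1), distance |0-0|+|0-1| = 1
Tile 7: at (0,1), goal (2,0), distance |0-2|+|1-0| = 3
Tile 1: at (0,2), goal (0,0), distance |0-0|+|2-0| = 2
Tile 3: at (1,0), goal (0,2), distance |1-0|+|0-2| = 3
Tile 6: at (1,1), goal (1,2), distance |1-1|+|1-2| = 1
Tile 8: at (1,2), goal (2,1), distance |1-2|+|2-1| = 2
Tile 4: at (2,1), goal (1,0), distance |2-1|+|1-0| = 2
Tile 5: at (2,2), goal (1,1), distance |2-1|+|2-1| = 2
Sum: 1 + 3 + 2 + 3 + 1 + 2 + 2 + 2 = 16

Answer: 16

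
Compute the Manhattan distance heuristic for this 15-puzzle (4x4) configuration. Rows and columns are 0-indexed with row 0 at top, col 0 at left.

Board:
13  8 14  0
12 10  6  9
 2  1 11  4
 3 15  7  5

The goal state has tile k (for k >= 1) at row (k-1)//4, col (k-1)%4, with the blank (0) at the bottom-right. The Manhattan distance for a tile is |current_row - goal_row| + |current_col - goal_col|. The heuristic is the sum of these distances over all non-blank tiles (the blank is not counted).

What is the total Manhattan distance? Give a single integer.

Tile 13: at (0,0), goal (3,0), distance |0-3|+|0-0| = 3
Tile 8: at (0,1), goal (1,3), distance |0-1|+|1-3| = 3
Tile 14: at (0,2), goal (3,1), distance |0-3|+|2-1| = 4
Tile 12: at (1,0), goal (2,3), distance |1-2|+|0-3| = 4
Tile 10: at (1,1), goal (2,1), distance |1-2|+|1-1| = 1
Tile 6: at (1,2), goal (1,1), distance |1-1|+|2-1| = 1
Tile 9: at (1,3), goal (2,0), distance |1-2|+|3-0| = 4
Tile 2: at (2,0), goal (0,1), distance |2-0|+|0-1| = 3
Tile 1: at (2,1), goal (0,0), distance |2-0|+|1-0| = 3
Tile 11: at (2,2), goal (2,2), distance |2-2|+|2-2| = 0
Tile 4: at (2,3), goal (0,3), distance |2-0|+|3-3| = 2
Tile 3: at (3,0), goal (0,2), distance |3-0|+|0-2| = 5
Tile 15: at (3,1), goal (3,2), distance |3-3|+|1-2| = 1
Tile 7: at (3,2), goal (1,2), distance |3-1|+|2-2| = 2
Tile 5: at (3,3), goal (1,0), distance |3-1|+|3-0| = 5
Sum: 3 + 3 + 4 + 4 + 1 + 1 + 4 + 3 + 3 + 0 + 2 + 5 + 1 + 2 + 5 = 41

Answer: 41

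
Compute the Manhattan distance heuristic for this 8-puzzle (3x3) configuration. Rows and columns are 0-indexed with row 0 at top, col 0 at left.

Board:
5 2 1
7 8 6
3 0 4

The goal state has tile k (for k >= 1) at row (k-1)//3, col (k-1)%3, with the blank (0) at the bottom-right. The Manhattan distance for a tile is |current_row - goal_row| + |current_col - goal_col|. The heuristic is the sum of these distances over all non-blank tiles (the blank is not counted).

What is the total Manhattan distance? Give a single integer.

Tile 5: at (0,0), goal (1,1), distance |0-1|+|0-1| = 2
Tile 2: at (0,1), goal (0,1), distance |0-0|+|1-1| = 0
Tile 1: at (0,2), goal (0,0), distance |0-0|+|2-0| = 2
Tile 7: at (1,0), goal (2,0), distance |1-2|+|0-0| = 1
Tile 8: at (1,1), goal (2,1), distance |1-2|+|1-1| = 1
Tile 6: at (1,2), goal (1,2), distance |1-1|+|2-2| = 0
Tile 3: at (2,0), goal (0,2), distance |2-0|+|0-2| = 4
Tile 4: at (2,2), goal (1,0), distance |2-1|+|2-0| = 3
Sum: 2 + 0 + 2 + 1 + 1 + 0 + 4 + 3 = 13

Answer: 13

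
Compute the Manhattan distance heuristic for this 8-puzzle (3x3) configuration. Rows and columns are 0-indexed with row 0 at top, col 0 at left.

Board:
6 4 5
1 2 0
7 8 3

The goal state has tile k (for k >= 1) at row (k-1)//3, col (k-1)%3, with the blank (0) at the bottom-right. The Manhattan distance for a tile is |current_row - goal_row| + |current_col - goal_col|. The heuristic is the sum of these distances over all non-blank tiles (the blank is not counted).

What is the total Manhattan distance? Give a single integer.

Tile 6: (0,0)->(1,2) = 3
Tile 4: (0,1)->(1,0) = 2
Tile 5: (0,2)->(1,1) = 2
Tile 1: (1,0)->(0,0) = 1
Tile 2: (1,1)->(0,1) = 1
Tile 7: (2,0)->(2,0) = 0
Tile 8: (2,1)->(2,1) = 0
Tile 3: (2,2)->(0,2) = 2
Sum: 3 + 2 + 2 + 1 + 1 + 0 + 0 + 2 = 11

Answer: 11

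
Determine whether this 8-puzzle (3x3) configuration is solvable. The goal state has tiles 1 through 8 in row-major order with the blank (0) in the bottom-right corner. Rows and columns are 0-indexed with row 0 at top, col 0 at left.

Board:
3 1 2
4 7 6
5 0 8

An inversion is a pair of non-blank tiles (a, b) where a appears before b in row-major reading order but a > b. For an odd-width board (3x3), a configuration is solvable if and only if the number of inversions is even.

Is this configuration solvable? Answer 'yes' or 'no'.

Answer: no

Derivation:
Inversions (pairs i<j in row-major order where tile[i] > tile[j] > 0): 5
5 is odd, so the puzzle is not solvable.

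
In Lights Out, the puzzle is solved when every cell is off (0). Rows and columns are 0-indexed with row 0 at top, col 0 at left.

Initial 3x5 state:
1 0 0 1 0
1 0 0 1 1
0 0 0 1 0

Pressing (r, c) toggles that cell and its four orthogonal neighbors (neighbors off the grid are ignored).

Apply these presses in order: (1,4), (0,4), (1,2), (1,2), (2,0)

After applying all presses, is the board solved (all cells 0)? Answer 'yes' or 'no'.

Answer: no

Derivation:
After press 1 at (1,4):
1 0 0 1 1
1 0 0 0 0
0 0 0 1 1

After press 2 at (0,4):
1 0 0 0 0
1 0 0 0 1
0 0 0 1 1

After press 3 at (1,2):
1 0 1 0 0
1 1 1 1 1
0 0 1 1 1

After press 4 at (1,2):
1 0 0 0 0
1 0 0 0 1
0 0 0 1 1

After press 5 at (2,0):
1 0 0 0 0
0 0 0 0 1
1 1 0 1 1

Lights still on: 6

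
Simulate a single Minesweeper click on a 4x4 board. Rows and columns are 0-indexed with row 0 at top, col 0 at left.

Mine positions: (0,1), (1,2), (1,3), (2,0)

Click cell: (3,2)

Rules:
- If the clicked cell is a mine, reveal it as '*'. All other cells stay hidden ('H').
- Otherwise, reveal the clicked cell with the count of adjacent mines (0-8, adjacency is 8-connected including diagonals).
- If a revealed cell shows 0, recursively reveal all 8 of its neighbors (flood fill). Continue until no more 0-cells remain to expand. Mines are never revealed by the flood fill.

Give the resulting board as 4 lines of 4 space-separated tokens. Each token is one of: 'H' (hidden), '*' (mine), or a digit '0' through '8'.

H H H H
H H H H
H 2 2 2
H 1 0 0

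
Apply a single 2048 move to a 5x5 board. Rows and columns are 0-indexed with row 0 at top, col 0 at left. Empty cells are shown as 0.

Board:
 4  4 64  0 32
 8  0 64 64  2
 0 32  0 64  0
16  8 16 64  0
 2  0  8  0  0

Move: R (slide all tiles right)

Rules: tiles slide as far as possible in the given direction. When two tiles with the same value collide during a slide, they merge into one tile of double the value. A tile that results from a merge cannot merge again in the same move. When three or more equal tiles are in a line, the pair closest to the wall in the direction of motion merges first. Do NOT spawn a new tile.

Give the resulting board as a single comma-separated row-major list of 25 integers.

Slide right:
row 0: [4, 4, 64, 0, 32] -> [0, 0, 8, 64, 32]
row 1: [8, 0, 64, 64, 2] -> [0, 0, 8, 128, 2]
row 2: [0, 32, 0, 64, 0] -> [0, 0, 0, 32, 64]
row 3: [16, 8, 16, 64, 0] -> [0, 16, 8, 16, 64]
row 4: [2, 0, 8, 0, 0] -> [0, 0, 0, 2, 8]

Answer: 0, 0, 8, 64, 32, 0, 0, 8, 128, 2, 0, 0, 0, 32, 64, 0, 16, 8, 16, 64, 0, 0, 0, 2, 8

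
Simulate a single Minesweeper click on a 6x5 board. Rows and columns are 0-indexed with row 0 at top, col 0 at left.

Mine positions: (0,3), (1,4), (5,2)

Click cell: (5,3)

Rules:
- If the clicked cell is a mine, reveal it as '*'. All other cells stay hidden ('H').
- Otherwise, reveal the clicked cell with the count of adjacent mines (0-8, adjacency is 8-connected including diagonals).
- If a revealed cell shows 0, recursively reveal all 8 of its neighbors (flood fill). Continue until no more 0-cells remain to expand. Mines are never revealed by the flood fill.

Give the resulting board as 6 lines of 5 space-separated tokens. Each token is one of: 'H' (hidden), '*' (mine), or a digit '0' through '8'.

H H H H H
H H H H H
H H H H H
H H H H H
H H H H H
H H H 1 H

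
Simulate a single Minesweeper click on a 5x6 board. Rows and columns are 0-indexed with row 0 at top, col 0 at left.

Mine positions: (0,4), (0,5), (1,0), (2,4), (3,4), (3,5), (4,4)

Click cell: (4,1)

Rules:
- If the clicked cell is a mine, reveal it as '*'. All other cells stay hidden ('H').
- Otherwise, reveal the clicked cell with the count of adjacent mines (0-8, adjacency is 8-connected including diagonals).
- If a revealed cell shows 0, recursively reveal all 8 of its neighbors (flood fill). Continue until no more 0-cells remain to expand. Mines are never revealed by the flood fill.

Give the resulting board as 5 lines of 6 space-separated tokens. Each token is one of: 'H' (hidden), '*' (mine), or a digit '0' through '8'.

H 1 0 1 H H
H 1 0 2 H H
1 1 0 2 H H
0 0 0 3 H H
0 0 0 2 H H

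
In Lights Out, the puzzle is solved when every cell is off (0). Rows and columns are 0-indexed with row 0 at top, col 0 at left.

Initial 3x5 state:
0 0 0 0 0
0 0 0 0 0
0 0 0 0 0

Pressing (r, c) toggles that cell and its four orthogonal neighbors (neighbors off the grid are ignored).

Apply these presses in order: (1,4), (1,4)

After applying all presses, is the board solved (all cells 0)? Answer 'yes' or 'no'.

Answer: yes

Derivation:
After press 1 at (1,4):
0 0 0 0 1
0 0 0 1 1
0 0 0 0 1

After press 2 at (1,4):
0 0 0 0 0
0 0 0 0 0
0 0 0 0 0

Lights still on: 0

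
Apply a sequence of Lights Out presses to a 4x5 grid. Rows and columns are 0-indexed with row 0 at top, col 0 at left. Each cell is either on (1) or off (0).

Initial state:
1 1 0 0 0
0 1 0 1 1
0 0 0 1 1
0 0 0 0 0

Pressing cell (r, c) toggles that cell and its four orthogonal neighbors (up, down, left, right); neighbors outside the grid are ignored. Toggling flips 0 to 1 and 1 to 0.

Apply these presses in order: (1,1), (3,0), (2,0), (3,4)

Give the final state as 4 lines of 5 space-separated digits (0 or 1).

Answer: 1 0 0 0 0
0 0 1 1 1
0 0 0 1 0
0 1 0 1 1

Derivation:
After press 1 at (1,1):
1 0 0 0 0
1 0 1 1 1
0 1 0 1 1
0 0 0 0 0

After press 2 at (3,0):
1 0 0 0 0
1 0 1 1 1
1 1 0 1 1
1 1 0 0 0

After press 3 at (2,0):
1 0 0 0 0
0 0 1 1 1
0 0 0 1 1
0 1 0 0 0

After press 4 at (3,4):
1 0 0 0 0
0 0 1 1 1
0 0 0 1 0
0 1 0 1 1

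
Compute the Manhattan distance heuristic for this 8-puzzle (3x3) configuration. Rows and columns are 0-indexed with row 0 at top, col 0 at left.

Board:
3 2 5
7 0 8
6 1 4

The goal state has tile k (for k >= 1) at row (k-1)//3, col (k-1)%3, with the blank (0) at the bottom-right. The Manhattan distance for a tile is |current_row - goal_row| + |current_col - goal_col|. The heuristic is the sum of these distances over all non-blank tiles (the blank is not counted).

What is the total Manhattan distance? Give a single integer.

Answer: 16

Derivation:
Tile 3: (0,0)->(0,2) = 2
Tile 2: (0,1)->(0,1) = 0
Tile 5: (0,2)->(1,1) = 2
Tile 7: (1,0)->(2,0) = 1
Tile 8: (1,2)->(2,1) = 2
Tile 6: (2,0)->(1,2) = 3
Tile 1: (2,1)->(0,0) = 3
Tile 4: (2,2)->(1,0) = 3
Sum: 2 + 0 + 2 + 1 + 2 + 3 + 3 + 3 = 16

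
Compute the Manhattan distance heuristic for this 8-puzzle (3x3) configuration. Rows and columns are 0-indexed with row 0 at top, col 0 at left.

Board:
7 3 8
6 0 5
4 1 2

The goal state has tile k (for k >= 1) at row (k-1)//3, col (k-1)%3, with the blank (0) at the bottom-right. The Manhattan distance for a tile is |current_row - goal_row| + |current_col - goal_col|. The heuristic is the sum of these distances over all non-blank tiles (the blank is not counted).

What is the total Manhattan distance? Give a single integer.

Answer: 16

Derivation:
Tile 7: (0,0)->(2,0) = 2
Tile 3: (0,1)->(0,2) = 1
Tile 8: (0,2)->(2,1) = 3
Tile 6: (1,0)->(1,2) = 2
Tile 5: (1,2)->(1,1) = 1
Tile 4: (2,0)->(1,0) = 1
Tile 1: (2,1)->(0,0) = 3
Tile 2: (2,2)->(0,1) = 3
Sum: 2 + 1 + 3 + 2 + 1 + 1 + 3 + 3 = 16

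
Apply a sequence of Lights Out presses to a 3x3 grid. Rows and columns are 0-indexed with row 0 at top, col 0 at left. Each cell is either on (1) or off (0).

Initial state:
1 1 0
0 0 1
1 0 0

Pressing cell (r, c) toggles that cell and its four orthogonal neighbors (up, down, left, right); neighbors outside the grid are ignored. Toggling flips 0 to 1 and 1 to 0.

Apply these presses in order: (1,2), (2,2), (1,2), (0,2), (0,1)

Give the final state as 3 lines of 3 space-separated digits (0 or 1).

After press 1 at (1,2):
1 1 1
0 1 0
1 0 1

After press 2 at (2,2):
1 1 1
0 1 1
1 1 0

After press 3 at (1,2):
1 1 0
0 0 0
1 1 1

After press 4 at (0,2):
1 0 1
0 0 1
1 1 1

After press 5 at (0,1):
0 1 0
0 1 1
1 1 1

Answer: 0 1 0
0 1 1
1 1 1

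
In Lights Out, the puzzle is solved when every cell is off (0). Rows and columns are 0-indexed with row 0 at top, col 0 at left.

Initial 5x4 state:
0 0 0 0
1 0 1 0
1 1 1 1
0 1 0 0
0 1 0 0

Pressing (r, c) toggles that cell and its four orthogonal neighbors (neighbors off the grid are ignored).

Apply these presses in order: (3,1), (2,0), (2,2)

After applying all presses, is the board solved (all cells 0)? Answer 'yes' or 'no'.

After press 1 at (3,1):
0 0 0 0
1 0 1 0
1 0 1 1
1 0 1 0
0 0 0 0

After press 2 at (2,0):
0 0 0 0
0 0 1 0
0 1 1 1
0 0 1 0
0 0 0 0

After press 3 at (2,2):
0 0 0 0
0 0 0 0
0 0 0 0
0 0 0 0
0 0 0 0

Lights still on: 0

Answer: yes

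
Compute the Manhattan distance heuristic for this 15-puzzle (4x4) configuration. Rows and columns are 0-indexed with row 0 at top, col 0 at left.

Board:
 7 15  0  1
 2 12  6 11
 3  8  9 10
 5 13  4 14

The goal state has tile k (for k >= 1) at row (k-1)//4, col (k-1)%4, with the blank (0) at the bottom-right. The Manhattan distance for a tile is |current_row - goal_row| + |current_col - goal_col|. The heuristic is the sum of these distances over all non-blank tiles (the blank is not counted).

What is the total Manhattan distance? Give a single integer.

Tile 7: at (0,0), goal (1,2), distance |0-1|+|0-2| = 3
Tile 15: at (0,1), goal (3,2), distance |0-3|+|1-2| = 4
Tile 1: at (0,3), goal (0,0), distance |0-0|+|3-0| = 3
Tile 2: at (1,0), goal (0,1), distance |1-0|+|0-1| = 2
Tile 12: at (1,1), goal (2,3), distance |1-2|+|1-3| = 3
Tile 6: at (1,2), goal (1,1), distance |1-1|+|2-1| = 1
Tile 11: at (1,3), goal (2,2), distance |1-2|+|3-2| = 2
Tile 3: at (2,0), goal (0,2), distance |2-0|+|0-2| = 4
Tile 8: at (2,1), goal (1,3), distance |2-1|+|1-3| = 3
Tile 9: at (2,2), goal (2,0), distance |2-2|+|2-0| = 2
Tile 10: at (2,3), goal (2,1), distance |2-2|+|3-1| = 2
Tile 5: at (3,0), goal (1,0), distance |3-1|+|0-0| = 2
Tile 13: at (3,1), goal (3,0), distance |3-3|+|1-0| = 1
Tile 4: at (3,2), goal (0,3), distance |3-0|+|2-3| = 4
Tile 14: at (3,3), goal (3,1), distance |3-3|+|3-1| = 2
Sum: 3 + 4 + 3 + 2 + 3 + 1 + 2 + 4 + 3 + 2 + 2 + 2 + 1 + 4 + 2 = 38

Answer: 38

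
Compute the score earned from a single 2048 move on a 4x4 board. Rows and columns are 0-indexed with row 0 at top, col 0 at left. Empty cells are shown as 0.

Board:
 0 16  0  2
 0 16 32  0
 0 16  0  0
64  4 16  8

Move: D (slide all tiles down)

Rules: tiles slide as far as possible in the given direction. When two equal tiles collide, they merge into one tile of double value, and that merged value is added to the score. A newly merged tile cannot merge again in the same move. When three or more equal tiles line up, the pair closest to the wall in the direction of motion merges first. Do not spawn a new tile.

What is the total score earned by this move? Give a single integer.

Answer: 32

Derivation:
Slide down:
col 0: [0, 0, 0, 64] -> [0, 0, 0, 64]  score +0 (running 0)
col 1: [16, 16, 16, 4] -> [0, 16, 32, 4]  score +32 (running 32)
col 2: [0, 32, 0, 16] -> [0, 0, 32, 16]  score +0 (running 32)
col 3: [2, 0, 0, 8] -> [0, 0, 2, 8]  score +0 (running 32)
Board after move:
 0  0  0  0
 0 16  0  0
 0 32 32  2
64  4 16  8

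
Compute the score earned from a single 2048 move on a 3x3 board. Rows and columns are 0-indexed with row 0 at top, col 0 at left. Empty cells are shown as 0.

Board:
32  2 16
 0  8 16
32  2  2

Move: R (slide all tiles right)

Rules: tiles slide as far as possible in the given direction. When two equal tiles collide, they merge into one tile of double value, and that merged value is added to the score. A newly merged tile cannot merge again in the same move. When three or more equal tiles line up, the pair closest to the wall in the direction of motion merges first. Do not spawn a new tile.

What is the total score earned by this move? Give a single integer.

Answer: 4

Derivation:
Slide right:
row 0: [32, 2, 16] -> [32, 2, 16]  score +0 (running 0)
row 1: [0, 8, 16] -> [0, 8, 16]  score +0 (running 0)
row 2: [32, 2, 2] -> [0, 32, 4]  score +4 (running 4)
Board after move:
32  2 16
 0  8 16
 0 32  4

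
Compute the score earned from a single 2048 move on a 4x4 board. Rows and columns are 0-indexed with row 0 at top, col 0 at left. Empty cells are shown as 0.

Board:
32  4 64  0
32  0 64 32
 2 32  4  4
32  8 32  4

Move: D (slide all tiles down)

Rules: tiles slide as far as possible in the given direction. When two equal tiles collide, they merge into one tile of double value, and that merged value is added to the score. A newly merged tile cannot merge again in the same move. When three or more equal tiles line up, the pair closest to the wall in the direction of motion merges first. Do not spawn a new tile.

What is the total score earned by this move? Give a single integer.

Answer: 200

Derivation:
Slide down:
col 0: [32, 32, 2, 32] -> [0, 64, 2, 32]  score +64 (running 64)
col 1: [4, 0, 32, 8] -> [0, 4, 32, 8]  score +0 (running 64)
col 2: [64, 64, 4, 32] -> [0, 128, 4, 32]  score +128 (running 192)
col 3: [0, 32, 4, 4] -> [0, 0, 32, 8]  score +8 (running 200)
Board after move:
  0   0   0   0
 64   4 128   0
  2  32   4  32
 32   8  32   8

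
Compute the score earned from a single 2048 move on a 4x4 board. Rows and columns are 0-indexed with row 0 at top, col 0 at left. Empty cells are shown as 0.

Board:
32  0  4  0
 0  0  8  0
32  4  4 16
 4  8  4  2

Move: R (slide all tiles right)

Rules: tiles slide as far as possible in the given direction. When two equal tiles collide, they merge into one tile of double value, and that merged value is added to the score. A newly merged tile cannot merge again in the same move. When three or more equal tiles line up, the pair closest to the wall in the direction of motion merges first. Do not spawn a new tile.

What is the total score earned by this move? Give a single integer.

Answer: 8

Derivation:
Slide right:
row 0: [32, 0, 4, 0] -> [0, 0, 32, 4]  score +0 (running 0)
row 1: [0, 0, 8, 0] -> [0, 0, 0, 8]  score +0 (running 0)
row 2: [32, 4, 4, 16] -> [0, 32, 8, 16]  score +8 (running 8)
row 3: [4, 8, 4, 2] -> [4, 8, 4, 2]  score +0 (running 8)
Board after move:
 0  0 32  4
 0  0  0  8
 0 32  8 16
 4  8  4  2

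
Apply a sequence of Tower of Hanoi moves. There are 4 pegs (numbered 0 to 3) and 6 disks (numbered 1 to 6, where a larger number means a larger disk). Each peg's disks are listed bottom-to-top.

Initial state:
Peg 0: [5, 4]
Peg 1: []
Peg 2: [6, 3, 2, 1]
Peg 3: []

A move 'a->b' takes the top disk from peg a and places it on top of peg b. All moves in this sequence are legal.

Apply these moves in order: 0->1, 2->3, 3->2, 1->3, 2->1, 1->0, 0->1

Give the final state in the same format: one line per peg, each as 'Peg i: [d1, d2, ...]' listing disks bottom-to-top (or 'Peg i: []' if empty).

Answer: Peg 0: [5]
Peg 1: [1]
Peg 2: [6, 3, 2]
Peg 3: [4]

Derivation:
After move 1 (0->1):
Peg 0: [5]
Peg 1: [4]
Peg 2: [6, 3, 2, 1]
Peg 3: []

After move 2 (2->3):
Peg 0: [5]
Peg 1: [4]
Peg 2: [6, 3, 2]
Peg 3: [1]

After move 3 (3->2):
Peg 0: [5]
Peg 1: [4]
Peg 2: [6, 3, 2, 1]
Peg 3: []

After move 4 (1->3):
Peg 0: [5]
Peg 1: []
Peg 2: [6, 3, 2, 1]
Peg 3: [4]

After move 5 (2->1):
Peg 0: [5]
Peg 1: [1]
Peg 2: [6, 3, 2]
Peg 3: [4]

After move 6 (1->0):
Peg 0: [5, 1]
Peg 1: []
Peg 2: [6, 3, 2]
Peg 3: [4]

After move 7 (0->1):
Peg 0: [5]
Peg 1: [1]
Peg 2: [6, 3, 2]
Peg 3: [4]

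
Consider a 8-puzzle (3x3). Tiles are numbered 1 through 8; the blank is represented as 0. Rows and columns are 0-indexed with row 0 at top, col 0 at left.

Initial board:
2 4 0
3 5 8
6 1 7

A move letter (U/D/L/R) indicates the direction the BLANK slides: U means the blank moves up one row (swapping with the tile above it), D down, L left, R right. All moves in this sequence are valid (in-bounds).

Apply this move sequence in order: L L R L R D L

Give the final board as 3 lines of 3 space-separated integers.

Answer: 2 5 4
0 3 8
6 1 7

Derivation:
After move 1 (L):
2 0 4
3 5 8
6 1 7

After move 2 (L):
0 2 4
3 5 8
6 1 7

After move 3 (R):
2 0 4
3 5 8
6 1 7

After move 4 (L):
0 2 4
3 5 8
6 1 7

After move 5 (R):
2 0 4
3 5 8
6 1 7

After move 6 (D):
2 5 4
3 0 8
6 1 7

After move 7 (L):
2 5 4
0 3 8
6 1 7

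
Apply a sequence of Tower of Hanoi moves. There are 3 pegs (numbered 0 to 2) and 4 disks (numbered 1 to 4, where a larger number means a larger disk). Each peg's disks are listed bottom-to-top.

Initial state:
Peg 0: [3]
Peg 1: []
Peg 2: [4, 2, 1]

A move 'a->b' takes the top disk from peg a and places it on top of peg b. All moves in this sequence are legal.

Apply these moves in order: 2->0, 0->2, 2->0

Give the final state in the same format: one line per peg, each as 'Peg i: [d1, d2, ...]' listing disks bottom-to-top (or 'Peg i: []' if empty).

After move 1 (2->0):
Peg 0: [3, 1]
Peg 1: []
Peg 2: [4, 2]

After move 2 (0->2):
Peg 0: [3]
Peg 1: []
Peg 2: [4, 2, 1]

After move 3 (2->0):
Peg 0: [3, 1]
Peg 1: []
Peg 2: [4, 2]

Answer: Peg 0: [3, 1]
Peg 1: []
Peg 2: [4, 2]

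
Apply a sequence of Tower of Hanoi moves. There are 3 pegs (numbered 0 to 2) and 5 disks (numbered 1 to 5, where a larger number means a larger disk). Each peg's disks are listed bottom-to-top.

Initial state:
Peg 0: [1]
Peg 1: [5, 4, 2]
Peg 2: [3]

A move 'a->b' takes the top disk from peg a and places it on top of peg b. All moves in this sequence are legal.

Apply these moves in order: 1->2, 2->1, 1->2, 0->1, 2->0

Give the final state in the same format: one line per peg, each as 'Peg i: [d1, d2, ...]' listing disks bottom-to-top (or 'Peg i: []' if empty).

After move 1 (1->2):
Peg 0: [1]
Peg 1: [5, 4]
Peg 2: [3, 2]

After move 2 (2->1):
Peg 0: [1]
Peg 1: [5, 4, 2]
Peg 2: [3]

After move 3 (1->2):
Peg 0: [1]
Peg 1: [5, 4]
Peg 2: [3, 2]

After move 4 (0->1):
Peg 0: []
Peg 1: [5, 4, 1]
Peg 2: [3, 2]

After move 5 (2->0):
Peg 0: [2]
Peg 1: [5, 4, 1]
Peg 2: [3]

Answer: Peg 0: [2]
Peg 1: [5, 4, 1]
Peg 2: [3]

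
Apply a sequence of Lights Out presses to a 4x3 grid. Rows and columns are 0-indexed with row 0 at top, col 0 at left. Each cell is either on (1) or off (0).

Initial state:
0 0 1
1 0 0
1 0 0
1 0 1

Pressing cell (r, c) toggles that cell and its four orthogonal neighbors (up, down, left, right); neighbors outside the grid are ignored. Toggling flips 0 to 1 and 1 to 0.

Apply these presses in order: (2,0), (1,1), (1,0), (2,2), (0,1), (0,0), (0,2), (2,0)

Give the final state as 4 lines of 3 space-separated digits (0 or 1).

Answer: 1 0 1
0 1 1
0 0 1
1 0 0

Derivation:
After press 1 at (2,0):
0 0 1
0 0 0
0 1 0
0 0 1

After press 2 at (1,1):
0 1 1
1 1 1
0 0 0
0 0 1

After press 3 at (1,0):
1 1 1
0 0 1
1 0 0
0 0 1

After press 4 at (2,2):
1 1 1
0 0 0
1 1 1
0 0 0

After press 5 at (0,1):
0 0 0
0 1 0
1 1 1
0 0 0

After press 6 at (0,0):
1 1 0
1 1 0
1 1 1
0 0 0

After press 7 at (0,2):
1 0 1
1 1 1
1 1 1
0 0 0

After press 8 at (2,0):
1 0 1
0 1 1
0 0 1
1 0 0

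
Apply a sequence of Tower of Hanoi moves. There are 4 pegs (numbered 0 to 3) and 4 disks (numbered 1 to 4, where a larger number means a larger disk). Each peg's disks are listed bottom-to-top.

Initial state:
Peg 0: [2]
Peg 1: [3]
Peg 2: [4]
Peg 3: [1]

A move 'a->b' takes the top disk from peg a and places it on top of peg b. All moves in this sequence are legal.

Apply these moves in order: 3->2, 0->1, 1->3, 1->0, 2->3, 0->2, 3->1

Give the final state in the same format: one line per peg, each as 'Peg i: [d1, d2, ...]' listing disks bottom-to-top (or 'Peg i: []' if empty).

After move 1 (3->2):
Peg 0: [2]
Peg 1: [3]
Peg 2: [4, 1]
Peg 3: []

After move 2 (0->1):
Peg 0: []
Peg 1: [3, 2]
Peg 2: [4, 1]
Peg 3: []

After move 3 (1->3):
Peg 0: []
Peg 1: [3]
Peg 2: [4, 1]
Peg 3: [2]

After move 4 (1->0):
Peg 0: [3]
Peg 1: []
Peg 2: [4, 1]
Peg 3: [2]

After move 5 (2->3):
Peg 0: [3]
Peg 1: []
Peg 2: [4]
Peg 3: [2, 1]

After move 6 (0->2):
Peg 0: []
Peg 1: []
Peg 2: [4, 3]
Peg 3: [2, 1]

After move 7 (3->1):
Peg 0: []
Peg 1: [1]
Peg 2: [4, 3]
Peg 3: [2]

Answer: Peg 0: []
Peg 1: [1]
Peg 2: [4, 3]
Peg 3: [2]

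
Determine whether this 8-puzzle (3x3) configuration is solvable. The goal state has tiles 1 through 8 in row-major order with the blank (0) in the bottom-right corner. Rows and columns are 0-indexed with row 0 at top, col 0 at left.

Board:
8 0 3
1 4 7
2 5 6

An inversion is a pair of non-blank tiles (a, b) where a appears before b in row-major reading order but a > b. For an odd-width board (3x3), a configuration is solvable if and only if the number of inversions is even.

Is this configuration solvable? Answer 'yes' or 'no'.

Inversions (pairs i<j in row-major order where tile[i] > tile[j] > 0): 13
13 is odd, so the puzzle is not solvable.

Answer: no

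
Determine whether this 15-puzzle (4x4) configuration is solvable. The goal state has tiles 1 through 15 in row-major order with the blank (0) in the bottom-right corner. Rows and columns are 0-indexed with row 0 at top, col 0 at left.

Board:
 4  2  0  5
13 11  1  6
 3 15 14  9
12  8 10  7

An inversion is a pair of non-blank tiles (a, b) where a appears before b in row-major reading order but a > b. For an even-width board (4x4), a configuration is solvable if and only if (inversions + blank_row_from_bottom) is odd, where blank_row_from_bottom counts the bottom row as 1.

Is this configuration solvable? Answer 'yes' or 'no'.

Answer: yes

Derivation:
Inversions: 41
Blank is in row 0 (0-indexed from top), which is row 4 counting from the bottom (bottom = 1).
41 + 4 = 45, which is odd, so the puzzle is solvable.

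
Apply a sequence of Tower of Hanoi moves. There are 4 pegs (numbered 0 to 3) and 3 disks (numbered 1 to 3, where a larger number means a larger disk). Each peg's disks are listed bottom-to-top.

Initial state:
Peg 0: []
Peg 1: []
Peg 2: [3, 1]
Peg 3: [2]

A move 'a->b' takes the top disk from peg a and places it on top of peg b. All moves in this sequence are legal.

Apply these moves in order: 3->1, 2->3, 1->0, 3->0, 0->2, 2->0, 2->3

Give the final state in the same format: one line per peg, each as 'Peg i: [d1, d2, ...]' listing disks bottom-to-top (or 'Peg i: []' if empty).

After move 1 (3->1):
Peg 0: []
Peg 1: [2]
Peg 2: [3, 1]
Peg 3: []

After move 2 (2->3):
Peg 0: []
Peg 1: [2]
Peg 2: [3]
Peg 3: [1]

After move 3 (1->0):
Peg 0: [2]
Peg 1: []
Peg 2: [3]
Peg 3: [1]

After move 4 (3->0):
Peg 0: [2, 1]
Peg 1: []
Peg 2: [3]
Peg 3: []

After move 5 (0->2):
Peg 0: [2]
Peg 1: []
Peg 2: [3, 1]
Peg 3: []

After move 6 (2->0):
Peg 0: [2, 1]
Peg 1: []
Peg 2: [3]
Peg 3: []

After move 7 (2->3):
Peg 0: [2, 1]
Peg 1: []
Peg 2: []
Peg 3: [3]

Answer: Peg 0: [2, 1]
Peg 1: []
Peg 2: []
Peg 3: [3]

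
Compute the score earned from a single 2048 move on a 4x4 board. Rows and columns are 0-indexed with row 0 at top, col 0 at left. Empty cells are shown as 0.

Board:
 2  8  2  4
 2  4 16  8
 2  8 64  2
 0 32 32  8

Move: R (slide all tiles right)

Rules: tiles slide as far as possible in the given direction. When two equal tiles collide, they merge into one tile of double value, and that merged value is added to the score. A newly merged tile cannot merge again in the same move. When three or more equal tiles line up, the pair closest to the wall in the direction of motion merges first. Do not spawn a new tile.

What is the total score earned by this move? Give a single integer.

Answer: 64

Derivation:
Slide right:
row 0: [2, 8, 2, 4] -> [2, 8, 2, 4]  score +0 (running 0)
row 1: [2, 4, 16, 8] -> [2, 4, 16, 8]  score +0 (running 0)
row 2: [2, 8, 64, 2] -> [2, 8, 64, 2]  score +0 (running 0)
row 3: [0, 32, 32, 8] -> [0, 0, 64, 8]  score +64 (running 64)
Board after move:
 2  8  2  4
 2  4 16  8
 2  8 64  2
 0  0 64  8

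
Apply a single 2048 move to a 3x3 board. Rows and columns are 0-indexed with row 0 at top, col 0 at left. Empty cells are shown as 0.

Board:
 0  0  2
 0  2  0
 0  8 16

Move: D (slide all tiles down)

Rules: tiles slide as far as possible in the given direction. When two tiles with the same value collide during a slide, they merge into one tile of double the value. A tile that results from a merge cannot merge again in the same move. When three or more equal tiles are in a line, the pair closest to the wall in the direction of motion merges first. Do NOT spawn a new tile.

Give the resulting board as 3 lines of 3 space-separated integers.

Answer:  0  0  0
 0  2  2
 0  8 16

Derivation:
Slide down:
col 0: [0, 0, 0] -> [0, 0, 0]
col 1: [0, 2, 8] -> [0, 2, 8]
col 2: [2, 0, 16] -> [0, 2, 16]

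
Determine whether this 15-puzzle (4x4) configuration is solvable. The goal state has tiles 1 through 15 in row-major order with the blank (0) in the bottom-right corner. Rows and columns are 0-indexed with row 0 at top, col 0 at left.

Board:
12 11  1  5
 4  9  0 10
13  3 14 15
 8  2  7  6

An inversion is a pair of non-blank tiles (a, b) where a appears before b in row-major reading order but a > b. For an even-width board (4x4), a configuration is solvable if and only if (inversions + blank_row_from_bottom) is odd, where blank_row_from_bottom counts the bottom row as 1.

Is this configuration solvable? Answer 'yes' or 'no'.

Answer: yes

Derivation:
Inversions: 54
Blank is in row 1 (0-indexed from top), which is row 3 counting from the bottom (bottom = 1).
54 + 3 = 57, which is odd, so the puzzle is solvable.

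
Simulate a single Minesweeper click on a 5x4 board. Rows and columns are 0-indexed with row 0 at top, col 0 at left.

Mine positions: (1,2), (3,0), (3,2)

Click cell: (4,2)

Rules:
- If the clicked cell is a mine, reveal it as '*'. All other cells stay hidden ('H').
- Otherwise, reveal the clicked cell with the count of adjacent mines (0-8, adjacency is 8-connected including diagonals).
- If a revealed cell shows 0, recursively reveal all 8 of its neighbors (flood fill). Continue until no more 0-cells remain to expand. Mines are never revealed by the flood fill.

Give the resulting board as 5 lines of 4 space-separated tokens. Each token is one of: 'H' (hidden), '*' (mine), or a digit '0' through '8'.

H H H H
H H H H
H H H H
H H H H
H H 1 H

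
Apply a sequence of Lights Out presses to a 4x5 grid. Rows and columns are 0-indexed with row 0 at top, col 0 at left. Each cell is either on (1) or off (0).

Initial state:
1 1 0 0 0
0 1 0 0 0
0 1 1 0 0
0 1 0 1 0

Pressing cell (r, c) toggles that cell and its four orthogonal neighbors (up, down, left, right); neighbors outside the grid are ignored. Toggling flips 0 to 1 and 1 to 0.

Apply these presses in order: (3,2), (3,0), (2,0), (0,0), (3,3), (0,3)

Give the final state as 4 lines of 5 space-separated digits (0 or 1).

After press 1 at (3,2):
1 1 0 0 0
0 1 0 0 0
0 1 0 0 0
0 0 1 0 0

After press 2 at (3,0):
1 1 0 0 0
0 1 0 0 0
1 1 0 0 0
1 1 1 0 0

After press 3 at (2,0):
1 1 0 0 0
1 1 0 0 0
0 0 0 0 0
0 1 1 0 0

After press 4 at (0,0):
0 0 0 0 0
0 1 0 0 0
0 0 0 0 0
0 1 1 0 0

After press 5 at (3,3):
0 0 0 0 0
0 1 0 0 0
0 0 0 1 0
0 1 0 1 1

After press 6 at (0,3):
0 0 1 1 1
0 1 0 1 0
0 0 0 1 0
0 1 0 1 1

Answer: 0 0 1 1 1
0 1 0 1 0
0 0 0 1 0
0 1 0 1 1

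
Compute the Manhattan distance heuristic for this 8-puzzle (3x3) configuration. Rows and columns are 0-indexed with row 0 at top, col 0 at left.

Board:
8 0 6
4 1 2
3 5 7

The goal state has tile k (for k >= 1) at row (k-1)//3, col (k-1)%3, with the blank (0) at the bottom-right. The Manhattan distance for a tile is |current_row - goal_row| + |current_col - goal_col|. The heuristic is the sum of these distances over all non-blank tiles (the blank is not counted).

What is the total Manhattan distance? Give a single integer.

Answer: 15

Derivation:
Tile 8: at (0,0), goal (2,1), distance |0-2|+|0-1| = 3
Tile 6: at (0,2), goal (1,2), distance |0-1|+|2-2| = 1
Tile 4: at (1,0), goal (1,0), distance |1-1|+|0-0| = 0
Tile 1: at (1,1), goal (0,0), distance |1-0|+|1-0| = 2
Tile 2: at (1,2), goal (0,1), distance |1-0|+|2-1| = 2
Tile 3: at (2,0), goal (0,2), distance |2-0|+|0-2| = 4
Tile 5: at (2,1), goal (1,1), distance |2-1|+|1-1| = 1
Tile 7: at (2,2), goal (2,0), distance |2-2|+|2-0| = 2
Sum: 3 + 1 + 0 + 2 + 2 + 4 + 1 + 2 = 15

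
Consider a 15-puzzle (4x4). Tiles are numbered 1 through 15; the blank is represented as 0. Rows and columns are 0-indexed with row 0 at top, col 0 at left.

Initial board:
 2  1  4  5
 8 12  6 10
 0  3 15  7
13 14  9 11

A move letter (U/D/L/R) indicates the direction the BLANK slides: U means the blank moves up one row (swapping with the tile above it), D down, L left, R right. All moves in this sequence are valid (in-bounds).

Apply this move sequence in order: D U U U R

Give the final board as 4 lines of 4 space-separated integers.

Answer:  1  0  4  5
 2 12  6 10
 8  3 15  7
13 14  9 11

Derivation:
After move 1 (D):
 2  1  4  5
 8 12  6 10
13  3 15  7
 0 14  9 11

After move 2 (U):
 2  1  4  5
 8 12  6 10
 0  3 15  7
13 14  9 11

After move 3 (U):
 2  1  4  5
 0 12  6 10
 8  3 15  7
13 14  9 11

After move 4 (U):
 0  1  4  5
 2 12  6 10
 8  3 15  7
13 14  9 11

After move 5 (R):
 1  0  4  5
 2 12  6 10
 8  3 15  7
13 14  9 11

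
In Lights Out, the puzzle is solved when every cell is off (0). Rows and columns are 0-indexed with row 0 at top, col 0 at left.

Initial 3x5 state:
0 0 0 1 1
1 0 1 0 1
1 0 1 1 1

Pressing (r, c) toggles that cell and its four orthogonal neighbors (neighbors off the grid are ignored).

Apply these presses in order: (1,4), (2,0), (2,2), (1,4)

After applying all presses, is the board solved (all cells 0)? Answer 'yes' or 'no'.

Answer: no

Derivation:
After press 1 at (1,4):
0 0 0 1 0
1 0 1 1 0
1 0 1 1 0

After press 2 at (2,0):
0 0 0 1 0
0 0 1 1 0
0 1 1 1 0

After press 3 at (2,2):
0 0 0 1 0
0 0 0 1 0
0 0 0 0 0

After press 4 at (1,4):
0 0 0 1 1
0 0 0 0 1
0 0 0 0 1

Lights still on: 4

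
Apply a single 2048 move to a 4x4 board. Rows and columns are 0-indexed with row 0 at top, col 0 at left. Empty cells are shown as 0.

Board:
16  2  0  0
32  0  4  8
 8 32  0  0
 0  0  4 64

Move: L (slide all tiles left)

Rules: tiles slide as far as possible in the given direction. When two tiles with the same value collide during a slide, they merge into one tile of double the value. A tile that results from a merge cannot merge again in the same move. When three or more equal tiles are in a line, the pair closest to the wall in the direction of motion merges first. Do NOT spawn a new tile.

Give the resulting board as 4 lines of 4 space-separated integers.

Slide left:
row 0: [16, 2, 0, 0] -> [16, 2, 0, 0]
row 1: [32, 0, 4, 8] -> [32, 4, 8, 0]
row 2: [8, 32, 0, 0] -> [8, 32, 0, 0]
row 3: [0, 0, 4, 64] -> [4, 64, 0, 0]

Answer: 16  2  0  0
32  4  8  0
 8 32  0  0
 4 64  0  0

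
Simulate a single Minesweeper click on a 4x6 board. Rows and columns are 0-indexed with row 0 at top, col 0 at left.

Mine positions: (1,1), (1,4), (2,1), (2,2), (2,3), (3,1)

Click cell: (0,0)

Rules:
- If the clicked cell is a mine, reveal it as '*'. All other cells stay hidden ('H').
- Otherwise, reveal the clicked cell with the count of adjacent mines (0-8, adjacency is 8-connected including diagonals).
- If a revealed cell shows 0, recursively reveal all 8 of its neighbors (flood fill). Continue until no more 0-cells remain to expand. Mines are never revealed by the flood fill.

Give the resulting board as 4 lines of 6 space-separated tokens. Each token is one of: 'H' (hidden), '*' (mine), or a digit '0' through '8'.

1 H H H H H
H H H H H H
H H H H H H
H H H H H H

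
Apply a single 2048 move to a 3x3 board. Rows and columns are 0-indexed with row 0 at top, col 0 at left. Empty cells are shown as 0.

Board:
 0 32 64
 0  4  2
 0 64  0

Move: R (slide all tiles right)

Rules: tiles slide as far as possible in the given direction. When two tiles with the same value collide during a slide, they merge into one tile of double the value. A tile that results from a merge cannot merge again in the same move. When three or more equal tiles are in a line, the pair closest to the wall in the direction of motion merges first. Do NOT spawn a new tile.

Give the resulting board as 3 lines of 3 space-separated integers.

Slide right:
row 0: [0, 32, 64] -> [0, 32, 64]
row 1: [0, 4, 2] -> [0, 4, 2]
row 2: [0, 64, 0] -> [0, 0, 64]

Answer:  0 32 64
 0  4  2
 0  0 64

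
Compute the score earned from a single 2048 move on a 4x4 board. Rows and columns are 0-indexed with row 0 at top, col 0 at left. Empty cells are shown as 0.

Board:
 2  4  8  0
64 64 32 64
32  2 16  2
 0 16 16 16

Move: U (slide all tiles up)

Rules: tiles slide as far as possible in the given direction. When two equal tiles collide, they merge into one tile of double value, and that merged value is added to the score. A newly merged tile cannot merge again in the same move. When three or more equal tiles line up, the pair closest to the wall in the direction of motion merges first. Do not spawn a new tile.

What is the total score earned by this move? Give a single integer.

Answer: 32

Derivation:
Slide up:
col 0: [2, 64, 32, 0] -> [2, 64, 32, 0]  score +0 (running 0)
col 1: [4, 64, 2, 16] -> [4, 64, 2, 16]  score +0 (running 0)
col 2: [8, 32, 16, 16] -> [8, 32, 32, 0]  score +32 (running 32)
col 3: [0, 64, 2, 16] -> [64, 2, 16, 0]  score +0 (running 32)
Board after move:
 2  4  8 64
64 64 32  2
32  2 32 16
 0 16  0  0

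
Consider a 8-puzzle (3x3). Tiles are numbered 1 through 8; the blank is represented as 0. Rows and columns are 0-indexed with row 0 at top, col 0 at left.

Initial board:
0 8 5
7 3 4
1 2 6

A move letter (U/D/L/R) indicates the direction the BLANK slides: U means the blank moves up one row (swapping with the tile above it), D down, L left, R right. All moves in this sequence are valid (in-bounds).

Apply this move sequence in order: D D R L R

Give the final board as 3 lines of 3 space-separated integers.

After move 1 (D):
7 8 5
0 3 4
1 2 6

After move 2 (D):
7 8 5
1 3 4
0 2 6

After move 3 (R):
7 8 5
1 3 4
2 0 6

After move 4 (L):
7 8 5
1 3 4
0 2 6

After move 5 (R):
7 8 5
1 3 4
2 0 6

Answer: 7 8 5
1 3 4
2 0 6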